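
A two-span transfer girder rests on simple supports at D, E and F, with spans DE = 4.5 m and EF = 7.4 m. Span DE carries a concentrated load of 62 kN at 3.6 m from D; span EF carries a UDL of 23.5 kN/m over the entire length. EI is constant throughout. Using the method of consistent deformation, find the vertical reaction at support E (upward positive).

R_E = 177.7 kN

Release continuity at E by inserting a hinge; the redundant is the internal moment M_E. The primary structure is two simply-supported spans DE and EF.
End slopes at the hinge E, treating each span as simply supported:
  span DE: point load 62 at a = 3.6: Pab(L + a)/(6LEI) = 60.26/EI
  span EF: UDL 23.5: wL³/(24EI) = 396.8/EI
  relative rotation θ_0 = (60.26 + 396.8)/EI = 457/EI
A unit hogging moment at E produces rotation L₁/(3EI) + L₂/(3EI) = 3.967/EI.
Slope continuity at E: θ_0 = M_E·3.967/EI, so M_E = 457/3.967 = 115.2 kN·m (hogging).
Span DE, ΣM about D with M_E applied at E: R_E^{DE}·4.5 = 223.2 + 115.2, so R_E^{DE} = 75.2 kN and R_D = 62 − 75.2 = -13.2 kN.
Span EF, ΣM about F: R_E^{EF}·7.4 = 643.4 + 115.2, so R_E^{EF} = 102.5 kN and R_F = 173.9 − 102.5 = 71.38 kN.
R_E = 75.2 + 102.5 = 177.7 kN.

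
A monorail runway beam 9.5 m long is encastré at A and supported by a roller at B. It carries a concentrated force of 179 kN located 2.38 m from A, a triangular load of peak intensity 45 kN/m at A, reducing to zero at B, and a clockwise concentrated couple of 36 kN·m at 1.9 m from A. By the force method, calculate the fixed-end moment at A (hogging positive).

Take the reaction at B as the redundant and release it; the primary structure is a cantilever fixed at A.
Deflection at B on the released cantilever, summing each load's contribution:
  point load 179 at a = 2.38: Pa²(3L − a)/(6EI) = 4414/EI
  triangular load, peak 45 at the fixed end: w₀L⁴/(30EI) = 12218/EI
  clockwise couple 36 at a = 1.9: M₀a(2L − a)/(2EI) = 584.8/EI
  δ_0 = 17216/EI
Flexibility coefficient — unit upward force at B: δ_{BB} = L³/(3EI) = 285.8/EI.
The prop prevents deflection at B: R_B = δ_0/δ_{BB} = 17216/285.8 = 60.24 kN.
Moment equilibrium about A: M_A = Σ(load moments about A) − R_B·L = 1139 − 60.24×9.5 = 566.6 kN·m.

M_A = 566.6 kN·m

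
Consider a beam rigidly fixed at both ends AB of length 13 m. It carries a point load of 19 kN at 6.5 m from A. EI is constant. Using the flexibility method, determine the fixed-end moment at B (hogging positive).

M_B = 30.88 kN·m

Release both end moments; the primary structure is a simply-supported span AB with redundants M_A and M_B.
End rotations of the released simple span under the applied load (×1/EI):
  at A: point load 19 at a = 6.5: Pab(L + b)/(6LEI) = 200.7/EI
  at B: point load 19 at a = 6.5: Pab(L + a)/(6LEI) = 200.7/EI
  θ_A0 = 200.7/EI,  θ_B0 = 200.7/EI
Flexibility coefficients: a unit moment at one end gives L/(3EI) there and L/(6EI) at the far end, so f₁₁ = f₂₂ = 4.333/EI and f₁₂ = f₂₁ = 2.167/EI.
Compatibility — zero rotation at each built-in end:
  4.333 M_A + 2.167 M_B = 200.7
  2.167 M_A + 4.333 M_B = 200.7
Solving the pair gives M_A = 30.88 kN·m and M_B = 30.88 kN·m (hogging).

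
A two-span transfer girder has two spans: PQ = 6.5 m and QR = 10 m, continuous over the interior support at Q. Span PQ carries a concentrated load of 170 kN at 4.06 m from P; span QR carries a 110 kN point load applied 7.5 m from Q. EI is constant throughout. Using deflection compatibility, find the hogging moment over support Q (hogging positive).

M_Q = 161 kN·m

Release continuity at Q by inserting a hinge; the redundant is the internal moment M_Q. The primary structure is two simply-supported spans PQ and QR.
Rotations at Q on the released spans (each span's end-slope, ×1/EI):
  span PQ: point load 170 at a = 4.06: Pab(L + a)/(6LEI) = 456/EI
  span QR: point load 110 at a = 7.5: Pab(L + b)/(6LEI) = 429.7/EI
  relative rotation θ_0 = (456 + 429.7)/EI = 885.7/EI
A unit hogging moment at Q produces rotation L₁/(3EI) + L₂/(3EI) = 5.5/EI.
Slope continuity at Q: θ_0 = M_Q·5.5/EI, so M_Q = 885.7/5.5 = 161 kN·m (hogging).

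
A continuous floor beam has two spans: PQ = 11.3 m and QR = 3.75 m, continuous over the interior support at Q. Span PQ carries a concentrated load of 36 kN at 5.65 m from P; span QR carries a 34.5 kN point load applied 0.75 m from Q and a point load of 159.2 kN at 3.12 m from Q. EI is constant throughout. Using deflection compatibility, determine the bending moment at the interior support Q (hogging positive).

M_Q = 74.05 kN·m

Release continuity at Q by inserting a hinge; the redundant is the internal moment M_Q. The primary structure is two simply-supported spans PQ and QR.
Discontinuity in slope at Q on the released structure — sum the simple-span end rotations:
  span PQ: point load 36 at a = 5.65: Pab(L + a)/(6LEI) = 287.3/EI
  span QR: point load 34.5 at a = 0.75: Pab(L + b)/(6LEI) = 23.29/EI
  span QR: point load 159.2 at a = 3.12: Pab(L + b)/(6LEI) = 60.92/EI
  relative rotation θ_0 = (287.3 + 84.2)/EI = 371.5/EI
A unit hogging moment at Q produces rotation L₁/(3EI) + L₂/(3EI) = 5.017/EI.
Slope continuity at Q: θ_0 = M_Q·5.017/EI, so M_Q = 371.5/5.017 = 74.05 kN·m (hogging).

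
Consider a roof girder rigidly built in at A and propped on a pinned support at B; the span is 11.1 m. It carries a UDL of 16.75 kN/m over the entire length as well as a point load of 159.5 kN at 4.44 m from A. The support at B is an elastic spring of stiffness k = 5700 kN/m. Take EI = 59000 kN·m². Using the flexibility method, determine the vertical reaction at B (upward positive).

Release the roller at B. Primary structure: cantilever fixed at A.
Free-end deflection of the primary structure under the applied loading (downward +):
  UDL 16.75: wL⁴/(8EI) = 31785/EI
  point load 159.5 at a = 4.44: Pa²(3L − a)/(6EI) = 15124/EI
  δ_0 = 46909/EI
Flexibility coefficient — unit upward force at B: δ_{BB} = L³/(3EI) = 455.9/EI.
With EI = 59000 kN·m²: δ_0 = 0.79506 m and δ_{BB} = 0.007727 m/kN.
Compatibility — the spring shortens by R_B/k under the reaction it provides: δ_0 − R_B·δ_{BB} = R_B/k. With 1/k = 0.000175 m/kN, R_B = δ_0 / (δ_{BB} + 1/k) = 0.79506 / (0.007727 + 0.000175) = 100.6 kN.

R_B = 100.6 kN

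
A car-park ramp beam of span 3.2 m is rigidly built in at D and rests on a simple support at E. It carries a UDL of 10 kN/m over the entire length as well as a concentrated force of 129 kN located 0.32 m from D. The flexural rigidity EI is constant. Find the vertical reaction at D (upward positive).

Choose R_E as the redundant. The primary structure is the cantilever fixed at D.
Primary-structure tip deflection at E by superposition:
  UDL 10: wL⁴/(8EI) = 131.1/EI
  point load 129 at a = 0.32: Pa²(3L − a)/(6EI) = 20.43/EI
  δ_0 = 151.5/EI
Flexibility coefficient — unit upward force at E: δ_{EE} = L³/(3EI) = 10.92/EI.
Compatibility at E: δ_0 − R_E·δ_{EE} = 0, so R_E = 151.5/10.92 = 13.87 kN.
Vertical equilibrium: R_D = ΣP − R_E = 161 − 13.87 = 147.1 kN.

R_D = 147.1 kN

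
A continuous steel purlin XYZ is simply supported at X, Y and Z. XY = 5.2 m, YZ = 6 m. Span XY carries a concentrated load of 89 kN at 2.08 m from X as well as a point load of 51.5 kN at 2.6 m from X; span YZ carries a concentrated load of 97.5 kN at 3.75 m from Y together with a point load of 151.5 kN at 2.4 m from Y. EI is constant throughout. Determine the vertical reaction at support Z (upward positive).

Release continuity at Y by inserting a hinge; the redundant is the internal moment M_Y. The primary structure is two simply-supported spans XY and YZ.
Discontinuity in slope at Y on the released structure — sum the simple-span end rotations:
  span XY: point load 89 at a = 2.08: Pab(L + a)/(6LEI) = 134.8/EI
  span XY: point load 51.5 at a = 2.6: Pab(L + a)/(6LEI) = 87.03/EI
  span YZ: point load 97.5 at a = 3.75: Pab(L + b)/(6LEI) = 188.5/EI
  span YZ: point load 151.5 at a = 2.4: Pab(L + b)/(6LEI) = 349.1/EI
  relative rotation θ_0 = (221.8 + 537.6)/EI = 759.4/EI
A unit hogging moment at Y produces rotation L₁/(3EI) + L₂/(3EI) = 3.733/EI.
Slope continuity at Y: θ_0 = M_Y·3.733/EI, so M_Y = 759.4/3.733 = 203.4 kN·m (hogging).
Span YZ, ΣM about Z: R_Y^{YZ}·6 = 764.8 + 203.4, so R_Y^{YZ} = 161.4 kN and R_Z = 249 − 161.4 = 87.64 kN.

R_Z = 87.64 kN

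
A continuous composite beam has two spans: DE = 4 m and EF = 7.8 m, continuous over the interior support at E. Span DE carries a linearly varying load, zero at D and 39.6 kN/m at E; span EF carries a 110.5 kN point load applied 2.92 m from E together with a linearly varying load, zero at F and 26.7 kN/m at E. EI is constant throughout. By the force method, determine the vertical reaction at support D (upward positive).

R_D = -22.19 kN

Release continuity at E by inserting a hinge; the redundant is the internal moment M_E. The primary structure is two simply-supported spans DE and EF.
End slopes at the hinge E, treating each span as simply supported:
  span DE: triangular load, peak 39.6: w₀L³/(45EI) = 56.32/EI
  span EF: point load 110.5 at a = 2.92: Pab(L + b)/(6LEI) = 426.6/EI
  span EF: triangular load, peak 26.7: w₀L³/(45EI) = 281.6/EI
  relative rotation θ_0 = (56.32 + 708.2)/EI = 764.5/EI
A unit hogging moment at E produces rotation L₁/(3EI) + L₂/(3EI) = 3.933/EI.
Compatibility: M_E·(L₁+L₂)/(3EI) = θ_0, giving M_E = 194.4 kN·m (hogging).
Span DE, ΣM about D with M_E applied at E: R_E^{DE}·4 = 211.2 + 194.4, so R_E^{DE} = 101.4 kN and R_D = 79.2 − 101.4 = -22.19 kN.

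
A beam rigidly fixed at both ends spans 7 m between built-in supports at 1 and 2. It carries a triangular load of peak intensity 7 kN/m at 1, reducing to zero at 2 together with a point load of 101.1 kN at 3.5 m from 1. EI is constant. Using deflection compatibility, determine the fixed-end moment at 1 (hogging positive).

Release both end moments; the primary structure is a simply-supported span 12 with redundants M_1 and M_2.
Simple-span end rotations at 1 and 2 under the given loads:
  at 1: triangular load, peak 7: w₀L³/(45EI) = 53.36/EI
  at 2: triangular load, peak 7: 7w₀L³/(360EI) = 46.69/EI
  at 1: point load 101.1 at a = 3.5: Pab(L + b)/(6LEI) = 309.6/EI
  at 2: point load 101.1 at a = 3.5: Pab(L + a)/(6LEI) = 309.6/EI
  θ_10 = 363/EI,  θ_20 = 356.3/EI
Flexibility coefficients: a unit moment at one end gives L/(3EI) there and L/(6EI) at the far end, so f₁₁ = f₂₂ = 2.333/EI and f₁₂ = f₂₁ = 1.167/EI.
Compatibility — zero rotation at each built-in end:
  2.333 M_1 + 1.167 M_2 = 363
  1.167 M_1 + 2.333 M_2 = 356.3
Solving the pair gives M_1 = 105.6 kN·m and M_2 = 99.9 kN·m (hogging).

M_1 = 105.6 kN·m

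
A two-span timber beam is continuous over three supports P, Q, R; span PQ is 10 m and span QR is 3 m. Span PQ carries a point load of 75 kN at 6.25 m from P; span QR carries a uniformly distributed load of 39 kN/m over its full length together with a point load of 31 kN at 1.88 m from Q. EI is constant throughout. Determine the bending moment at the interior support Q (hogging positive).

Insert a hinge at Q; M_Q is the redundant, and each span becomes simply supported.
Discontinuity in slope at Q on the released structure — sum the simple-span end rotations:
  span PQ: point load 75 at a = 6.25: Pab(L + a)/(6LEI) = 476.1/EI
  span QR: UDL 39: wL³/(24EI) = 43.88/EI
  span QR: point load 31 at a = 1.88: Pab(L + b)/(6LEI) = 14.94/EI
  relative rotation θ_0 = (476.1 + 58.82)/EI = 534.9/EI
A unit hogging moment at Q produces rotation L₁/(3EI) + L₂/(3EI) = 4.333/EI.
Compatibility: M_Q·(L₁+L₂)/(3EI) = θ_0, giving M_Q = 123.4 kN·m (hogging).

M_Q = 123.4 kN·m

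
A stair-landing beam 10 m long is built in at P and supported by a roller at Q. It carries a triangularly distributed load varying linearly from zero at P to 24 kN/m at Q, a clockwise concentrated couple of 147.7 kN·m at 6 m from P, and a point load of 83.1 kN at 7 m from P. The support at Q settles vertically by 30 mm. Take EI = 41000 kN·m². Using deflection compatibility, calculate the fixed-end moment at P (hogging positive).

Remove the prop at Q; the released (primary) structure is a cantilever built in at P.
Primary-structure tip deflection at Q by superposition:
  triangular load, peak 24 at the free end: 11w₀L⁴/(120EI) = 22000/EI
  clockwise couple 147.7 at a = 6: M₀a(2L − a)/(2EI) = 6203/EI
  point load 83.1 at a = 7: Pa²(3L − a)/(6EI) = 15609/EI
  δ_0 = 43812/EI
Tip deflection under a unit load at Q: L³/(3EI) = 333.3/EI.
With EI = 41000 kN·m²: δ_0 = 1.0686 m and δ_{QQ} = 0.00813 m/kN.
Compatibility — the beam at Q must follow the support down by 0.03 m: δ_0 − R_Q·δ_{QQ} = 0.03, so R_Q = (1.0686 − 0.03)/0.00813 = 127.7 kN.
Moment equilibrium about P: M_P = Σ(load moments about P) − R_Q·L = 1529 − 127.7×10 = 251.9 kN·m.

M_P = 251.9 kN·m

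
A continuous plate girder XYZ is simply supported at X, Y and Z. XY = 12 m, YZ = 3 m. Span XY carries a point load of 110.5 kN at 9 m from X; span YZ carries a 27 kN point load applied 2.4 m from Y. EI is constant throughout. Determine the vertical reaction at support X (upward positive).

Take M_Y as the redundant. Released structure: two simple spans XY and YZ with a hinge at Y.
Discontinuity in slope at Y on the released structure — sum the simple-span end rotations:
  span XY: point load 110.5 at a = 9: Pab(L + a)/(6LEI) = 870.2/EI
  span YZ: point load 27 at a = 2.4: Pab(L + b)/(6LEI) = 7.776/EI
  relative rotation θ_0 = (870.2 + 7.776)/EI = 878/EI
A unit hogging moment at Y produces rotation L₁/(3EI) + L₂/(3EI) = 5/EI.
Slope continuity at Y: θ_0 = M_Y·5/EI, so M_Y = 878/5 = 175.6 kN·m (hogging).
Span XY, ΣM about X with M_Y applied at Y: R_Y^{XY}·12 = 994.5 + 175.6, so R_Y^{XY} = 97.51 kN and R_X = 110.5 − 97.51 = 12.99 kN.

R_X = 12.99 kN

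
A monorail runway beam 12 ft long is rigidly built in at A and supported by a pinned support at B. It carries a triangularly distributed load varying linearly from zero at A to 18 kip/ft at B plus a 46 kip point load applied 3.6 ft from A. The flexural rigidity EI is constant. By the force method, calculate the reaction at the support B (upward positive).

Take the reaction at B as the redundant and release it; the primary structure is a cantilever fixed at A.
Deflection at B on the released cantilever, summing each load's contribution:
  triangular load, peak 18 at the free end: 11w₀L⁴/(120EI) = 34214/EI
  point load 46 at a = 3.6: Pa²(3L − a)/(6EI) = 3219/EI
  δ_0 = 37434/EI
Flexibility coefficient — unit upward force at B: δ_{BB} = L³/(3EI) = 576/EI.
Compatibility at B: δ_0 − R_B·δ_{BB} = 0, so R_B = 37434/576 = 64.99 kip.

R_B = 64.99 kip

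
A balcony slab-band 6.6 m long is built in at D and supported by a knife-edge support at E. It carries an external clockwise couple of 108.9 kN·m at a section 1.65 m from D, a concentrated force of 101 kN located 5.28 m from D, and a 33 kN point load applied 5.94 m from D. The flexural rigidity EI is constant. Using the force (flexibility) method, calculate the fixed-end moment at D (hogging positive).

M_D = 112.2 kN·m

Remove the prop at E; the released (primary) structure is a cantilever built in at D.
Deflection at E on the released cantilever, summing each load's contribution:
  clockwise couple 108.9 at a = 1.65: M₀a(2L − a)/(2EI) = 1038/EI
  point load 101 at a = 5.28: Pa²(3L − a)/(6EI) = 6814/EI
  point load 33 at a = 5.94: Pa²(3L − a)/(6EI) = 2690/EI
  δ_0 = 10541/EI
Flexibility coefficient — unit upward force at E: δ_{EE} = L³/(3EI) = 95.83/EI.
The prop prevents deflection at E: R_E = δ_0/δ_{EE} = 10541/95.83 = 110 kN.
Moment equilibrium about D: M_D = Σ(load moments about D) − R_E·L = 838.2 − 110×6.6 = 112.2 kN·m.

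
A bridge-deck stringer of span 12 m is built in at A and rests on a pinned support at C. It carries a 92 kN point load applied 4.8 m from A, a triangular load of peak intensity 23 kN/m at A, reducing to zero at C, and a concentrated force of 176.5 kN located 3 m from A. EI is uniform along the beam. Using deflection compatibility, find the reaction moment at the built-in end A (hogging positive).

Remove the prop at C; the released (primary) structure is a cantilever built in at A.
Primary-structure tip deflection at C by superposition:
  point load 92 at a = 4.8: Pa²(3L − a)/(6EI) = 11022/EI
  triangular load, peak 23 at the fixed end: w₀L⁴/(30EI) = 15898/EI
  point load 176.5 at a = 3: Pa²(3L − a)/(6EI) = 8737/EI
  δ_0 = 35657/EI
Flexibility coefficient — unit upward force at C: δ_{CC} = L³/(3EI) = 576/EI.
Compatibility at C: δ_0 − R_C·δ_{CC} = 0, so R_C = 35657/576 = 61.9 kN.
Moment equilibrium about A: M_A = Σ(load moments about A) − R_C·L = 1523 − 61.9×12 = 780.3 kN·m.

M_A = 780.3 kN·m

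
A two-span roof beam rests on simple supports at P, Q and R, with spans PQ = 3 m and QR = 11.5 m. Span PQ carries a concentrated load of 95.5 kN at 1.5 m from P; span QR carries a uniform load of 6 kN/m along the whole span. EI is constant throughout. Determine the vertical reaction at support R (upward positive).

R_R = 26.69 kN

Release continuity at Q by inserting a hinge; the redundant is the internal moment M_Q. The primary structure is two simply-supported spans PQ and QR.
Discontinuity in slope at Q on the released structure — sum the simple-span end rotations:
  span PQ: point load 95.5 at a = 1.5: Pab(L + a)/(6LEI) = 53.72/EI
  span QR: UDL 6: wL³/(24EI) = 380.2/EI
  relative rotation θ_0 = (53.72 + 380.2)/EI = 433.9/EI
A unit hogging moment at Q produces rotation L₁/(3EI) + L₂/(3EI) = 4.833/EI.
Slope continuity at Q: θ_0 = M_Q·4.833/EI, so M_Q = 433.9/4.833 = 89.78 kN·m (hogging).
Span QR, ΣM about R: R_Q^{QR}·11.5 = 396.8 + 89.78, so R_Q^{QR} = 42.31 kN and R_R = 69 − 42.31 = 26.69 kN.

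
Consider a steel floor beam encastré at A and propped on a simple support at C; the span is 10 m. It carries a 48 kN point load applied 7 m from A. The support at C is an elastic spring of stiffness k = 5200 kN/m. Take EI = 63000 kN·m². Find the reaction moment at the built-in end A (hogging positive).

M_A = 75.01 kN·m

Remove the prop at C; the released (primary) structure is a cantilever built in at A.
Primary-structure tip deflection at C by superposition:
  point load 48 at a = 7: Pa²(3L − a)/(6EI) = 9016/EI
Flexibility coefficient — unit upward force at C: δ_{CC} = L³/(3EI) = 333.3/EI.
With EI = 63000 kN·m²: δ_0 = 0.14311 m and δ_{CC} = 0.005291 m/kN.
Compatibility — the spring shortens by R_C/k under the reaction it provides: δ_0 − R_C·δ_{CC} = R_C/k. With 1/k = 0.000192 m/kN, R_C = δ_0 / (δ_{CC} + 1/k) = 0.14311 / (0.005291 + 0.000192) = 26.1 kN.
Moment equilibrium about A: M_A = Σ(load moments about A) − R_C·L = 336 − 26.1×10 = 75.01 kN·m.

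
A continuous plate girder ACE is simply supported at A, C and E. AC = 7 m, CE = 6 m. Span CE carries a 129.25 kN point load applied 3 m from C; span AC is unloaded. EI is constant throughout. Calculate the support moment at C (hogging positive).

M_C = 67.11 kN·m

Release continuity at C by inserting a hinge; the redundant is the internal moment M_C. The primary structure is two simply-supported spans AC and CE.
Rotations at C on the released spans (each span's end-slope, ×1/EI):
  span CE: point load 129.25 at a = 3: Pab(L + b)/(6LEI) = 290.8/EI
  relative rotation θ_0 = (0 + 290.8)/EI = 290.8/EI
A unit hogging moment at C produces rotation L₁/(3EI) + L₂/(3EI) = 4.333/EI.
Compatibility: M_C·(L₁+L₂)/(3EI) = θ_0, giving M_C = 67.11 kN·m (hogging).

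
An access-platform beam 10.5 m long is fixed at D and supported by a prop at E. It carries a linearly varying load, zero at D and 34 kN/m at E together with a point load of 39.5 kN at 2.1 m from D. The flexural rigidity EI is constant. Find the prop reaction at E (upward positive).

R_E = 100.4 kN

Choose R_E as the redundant. The primary structure is the cantilever fixed at D.
Primary-structure tip deflection at E by superposition:
  triangular load, peak 34 at the free end: 11w₀L⁴/(120EI) = 37883/EI
  point load 39.5 at a = 2.1: Pa²(3L − a)/(6EI) = 853.6/EI
  δ_0 = 38737/EI
Flexibility coefficient — unit upward force at E: δ_{EE} = L³/(3EI) = 385.9/EI.
Compatibility at E: δ_0 − R_E·δ_{EE} = 0, so R_E = 38737/385.9 = 100.4 kN.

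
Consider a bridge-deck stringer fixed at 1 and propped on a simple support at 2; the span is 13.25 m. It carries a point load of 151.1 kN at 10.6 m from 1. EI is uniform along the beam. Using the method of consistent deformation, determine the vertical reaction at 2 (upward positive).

Take the reaction at 2 as the redundant and release it; the primary structure is a cantilever fixed at 1.
Free-end deflection of the primary structure under the applied loading (downward +):
  point load 151.1 at a = 10.6: Pa²(3L − a)/(6EI) = 82483/EI
Tip deflection under a unit load at 2: L³/(3EI) = 775.4/EI.
The prop prevents deflection at 2: R_2 = δ_0/δ_{22} = 82483/775.4 = 106.4 kN.

R_2 = 106.4 kN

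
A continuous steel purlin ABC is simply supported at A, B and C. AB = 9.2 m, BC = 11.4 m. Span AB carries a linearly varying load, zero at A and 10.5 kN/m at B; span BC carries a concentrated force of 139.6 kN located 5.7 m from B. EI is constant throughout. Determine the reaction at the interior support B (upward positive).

Release continuity at B by inserting a hinge; the redundant is the internal moment M_B. The primary structure is two simply-supported spans AB and BC.
Rotations at B on the released spans (each span's end-slope, ×1/EI):
  span AB: triangular load, peak 10.5: w₀L³/(45EI) = 181.7/EI
  span BC: point load 139.6 at a = 5.7: Pab(L + b)/(6LEI) = 1134/EI
  relative rotation θ_0 = (181.7 + 1134)/EI = 1316/EI
A unit hogging moment at B produces rotation L₁/(3EI) + L₂/(3EI) = 6.867/EI.
Compatibility: M_B·(L₁+L₂)/(3EI) = θ_0, giving M_B = 191.6 kN·m (hogging).
Span AB, ΣM about A with M_B applied at B: R_B^{AB}·9.2 = 296.2 + 191.6, so R_B^{AB} = 53.03 kN and R_A = 48.3 − 53.03 = -4.725 kN.
Span BC, ΣM about C: R_B^{BC}·11.4 = 795.7 + 191.6, so R_B^{BC} = 86.61 kN and R_C = 139.6 − 86.61 = 52.99 kN.
R_B = 53.03 + 86.61 = 139.6 kN.

R_B = 139.6 kN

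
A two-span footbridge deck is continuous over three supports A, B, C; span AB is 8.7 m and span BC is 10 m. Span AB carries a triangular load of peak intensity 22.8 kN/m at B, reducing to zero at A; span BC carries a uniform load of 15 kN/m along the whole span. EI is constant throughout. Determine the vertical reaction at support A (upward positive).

R_A = 15.38 kN

Insert a hinge at B; M_B is the redundant, and each span becomes simply supported.
Rotations at B on the released spans (each span's end-slope, ×1/EI):
  span AB: triangular load, peak 22.8: w₀L³/(45EI) = 333.6/EI
  span BC: UDL 15: wL³/(24EI) = 625/EI
  relative rotation θ_0 = (333.6 + 625)/EI = 958.6/EI
A unit hogging moment at B produces rotation L₁/(3EI) + L₂/(3EI) = 6.233/EI.
Slope continuity at B: θ_0 = M_B·6.233/EI, so M_B = 958.6/6.233 = 153.8 kN·m (hogging).
Span AB, ΣM about A with M_B applied at B: R_B^{AB}·8.7 = 575.2 + 153.8, so R_B^{AB} = 83.8 kN and R_A = 99.18 − 83.8 = 15.38 kN.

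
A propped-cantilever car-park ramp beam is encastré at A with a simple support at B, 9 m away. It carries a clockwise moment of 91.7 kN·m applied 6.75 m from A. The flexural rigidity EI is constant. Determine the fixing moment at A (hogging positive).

Release the roller at B. Primary structure: cantilever fixed at A.
Free-end deflection of the primary structure under the applied loading (downward +):
  clockwise couple 91.7 at a = 6.75: M₀a(2L − a)/(2EI) = 3482/EI
Tip deflection under a unit load at B: L³/(3EI) = 243/EI.
Compatibility at B: δ_0 − R_B·δ_{BB} = 0, so R_B = 3482/243 = 14.33 kN.
Moment equilibrium about A: M_A = Σ(load moments about A) − R_B·L = 91.7 − 14.33×9 = -37.25 kN·m.

M_A = -37.25 kN·m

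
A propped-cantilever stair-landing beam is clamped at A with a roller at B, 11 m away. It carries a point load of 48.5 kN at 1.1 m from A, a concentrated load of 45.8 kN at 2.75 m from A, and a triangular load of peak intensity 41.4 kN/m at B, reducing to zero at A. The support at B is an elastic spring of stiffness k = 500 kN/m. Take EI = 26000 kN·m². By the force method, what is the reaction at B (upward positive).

Release the roller at B. Primary structure: cantilever fixed at A.
Deflection at B on the released cantilever, summing each load's contribution:
  point load 48.5 at a = 1.1: Pa²(3L − a)/(6EI) = 312/EI
  point load 45.8 at a = 2.75: Pa²(3L − a)/(6EI) = 1746/EI
  triangular load, peak 41.4 at the free end: 11w₀L⁴/(120EI) = 55563/EI
  δ_0 = 57621/EI
Flexibility coefficient — unit upward force at B: δ_{BB} = L³/(3EI) = 443.7/EI.
With EI = 26000 kN·m²: δ_0 = 2.2162 m and δ_{BB} = 0.017064 m/kN.
Compatibility — the spring shortens by R_B/k under the reaction it provides: δ_0 − R_B·δ_{BB} = R_B/k. With 1/k = 0.002 m/kN, R_B = δ_0 / (δ_{BB} + 1/k) = 2.2162 / (0.017064 + 0.002) = 116.2 kN.

R_B = 116.2 kN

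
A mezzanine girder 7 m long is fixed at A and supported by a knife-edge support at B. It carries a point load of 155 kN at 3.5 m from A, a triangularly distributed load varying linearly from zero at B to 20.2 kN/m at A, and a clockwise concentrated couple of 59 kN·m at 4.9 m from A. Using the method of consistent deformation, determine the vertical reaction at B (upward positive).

R_B = 74.08 kN

Choose R_B as the redundant. The primary structure is the cantilever fixed at A.
Primary-structure tip deflection at B by superposition:
  point load 155 at a = 3.5: Pa²(3L − a)/(6EI) = 5538/EI
  triangular load, peak 20.2 at the fixed end: w₀L⁴/(30EI) = 1617/EI
  clockwise couple 59 at a = 4.9: M₀a(2L − a)/(2EI) = 1315/EI
  δ_0 = 8470/EI
Flexibility coefficient — unit upward force at B: δ_{BB} = L³/(3EI) = 114.3/EI.
Compatibility at B: δ_0 − R_B·δ_{BB} = 0, so R_B = 8470/114.3 = 74.08 kN.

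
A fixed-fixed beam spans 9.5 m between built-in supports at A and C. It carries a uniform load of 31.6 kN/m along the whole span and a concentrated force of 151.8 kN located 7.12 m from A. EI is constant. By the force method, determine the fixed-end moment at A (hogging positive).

Release both end moments; the primary structure is a simply-supported span AC with redundants M_A and M_C.
End rotations of the released simple span under the applied load (×1/EI):
  at A: UDL 31.6: wL³/(24EI) = 1129/EI
  at C: UDL 31.6: wL³/(24EI) = 1129/EI
  at A: point load 151.8 at a = 7.12: Pab(L + b)/(6LEI) = 536.1/EI
  at C: point load 151.8 at a = 7.12: Pab(L + a)/(6LEI) = 750/EI
  θ_A0 = 1665/EI,  θ_C0 = 1879/EI
Flexibility coefficients: a unit moment at one end gives L/(3EI) there and L/(6EI) at the far end, so f₁₁ = f₂₂ = 3.167/EI and f₁₂ = f₂₁ = 1.583/EI.
Compatibility — zero rotation at each built-in end:
  3.167 M_A + 1.583 M_C = 1665
  1.583 M_A + 3.167 M_C = 1879
Solving the pair gives M_A = 305.5 kN·m and M_C = 440.6 kN·m (hogging).

M_A = 305.5 kN·m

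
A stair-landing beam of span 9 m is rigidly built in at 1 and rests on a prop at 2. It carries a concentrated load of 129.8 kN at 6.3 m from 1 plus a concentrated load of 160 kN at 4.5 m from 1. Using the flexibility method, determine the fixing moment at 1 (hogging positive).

M_1 = 429.5 kN·m

Choose R_2 as the redundant. The primary structure is the cantilever fixed at 1.
Free-end deflection of the primary structure under the applied loading (downward +):
  point load 129.8 at a = 6.3: Pa²(3L − a)/(6EI) = 17774/EI
  point load 160 at a = 4.5: Pa²(3L − a)/(6EI) = 12150/EI
  δ_0 = 29924/EI
Flexibility coefficient — unit upward force at 2: δ_{22} = L³/(3EI) = 243/EI.
The prop prevents deflection at 2: R_2 = δ_0/δ_{22} = 29924/243 = 123.1 kN.
Moment equilibrium about 1: M_1 = Σ(load moments about 1) − R_2·L = 1538 − 123.1×9 = 429.5 kN·m.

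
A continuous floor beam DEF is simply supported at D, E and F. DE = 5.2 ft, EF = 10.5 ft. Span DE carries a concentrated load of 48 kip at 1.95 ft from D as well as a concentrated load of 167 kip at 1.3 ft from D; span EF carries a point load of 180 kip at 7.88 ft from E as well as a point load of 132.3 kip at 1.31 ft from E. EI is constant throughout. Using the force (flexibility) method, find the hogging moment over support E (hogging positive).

M_E = 290 kip·ft

Insert a hinge at E; M_E is the redundant, and each span becomes simply supported.
Discontinuity in slope at E on the released structure — sum the simple-span end rotations:
  span DE: point load 48 at a = 1.95: Pab(L + a)/(6LEI) = 69.71/EI
  span DE: point load 167 at a = 1.3: Pab(L + a)/(6LEI) = 176.4/EI
  span EF: point load 180 at a = 7.88: Pab(L + b)/(6LEI) = 773.9/EI
  span EF: point load 132.3 at a = 1.31: Pab(L + b)/(6LEI) = 497.8/EI
  relative rotation θ_0 = (246.1 + 1272)/EI = 1518/EI
A unit hogging moment at E produces rotation L₁/(3EI) + L₂/(3EI) = 5.233/EI.
Slope continuity at E: θ_0 = M_E·5.233/EI, so M_E = 1518/5.233 = 290 kip·ft (hogging).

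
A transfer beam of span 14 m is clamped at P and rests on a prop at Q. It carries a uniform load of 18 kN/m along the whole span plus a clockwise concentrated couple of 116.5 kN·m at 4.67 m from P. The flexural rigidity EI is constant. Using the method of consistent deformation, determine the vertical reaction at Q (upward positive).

Take the reaction at Q as the redundant and release it; the primary structure is a cantilever fixed at P.
Downward deflection at the released point Q due to the loads:
  UDL 18: wL⁴/(8EI) = 86436/EI
  clockwise couple 116.5 at a = 4.67: M₀a(2L − a)/(2EI) = 6346/EI
  δ_0 = 92782/EI
Tip deflection under a unit load at Q: L³/(3EI) = 914.7/EI.
Compatibility at Q: δ_0 − R_Q·δ_{QQ} = 0, so R_Q = 92782/914.7 = 101.4 kN.

R_Q = 101.4 kN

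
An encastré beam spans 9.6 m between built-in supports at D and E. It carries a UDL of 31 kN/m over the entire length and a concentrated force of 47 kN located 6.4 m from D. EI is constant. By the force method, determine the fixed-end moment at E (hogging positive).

M_E = 304.9 kN·m

Release both end moments; the primary structure is a simply-supported span DE with redundants M_D and M_E.
Simple-span end rotations at D and E under the given loads:
  at D: UDL 31: wL³/(24EI) = 1143/EI
  at E: UDL 31: wL³/(24EI) = 1143/EI
  at D: point load 47 at a = 6.4: Pab(L + b)/(6LEI) = 213.9/EI
  at E: point load 47 at a = 6.4: Pab(L + a)/(6LEI) = 267.4/EI
  θ_D0 = 1357/EI,  θ_E0 = 1410/EI
Flexibility coefficients: a unit moment at one end gives L/(3EI) there and L/(6EI) at the far end, so f₁₁ = f₂₂ = 3.2/EI and f₁₂ = f₂₁ = 1.6/EI.
Compatibility — zero rotation at each built-in end:
  3.2 M_D + 1.6 M_E = 1357
  1.6 M_D + 3.2 M_E = 1410
Solving the pair gives M_D = 271.5 kN·m and M_E = 304.9 kN·m (hogging).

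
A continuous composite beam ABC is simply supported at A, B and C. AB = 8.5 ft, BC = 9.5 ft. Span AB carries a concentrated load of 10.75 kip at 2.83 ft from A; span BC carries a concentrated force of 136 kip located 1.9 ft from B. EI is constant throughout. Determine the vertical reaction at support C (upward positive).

Take M_B as the redundant. Released structure: two simple spans AB and BC with a hinge at B.
End slopes at the hinge B, treating each span as simply supported:
  span AB: point load 10.75 at a = 2.83: Pab(L + a)/(6LEI) = 38.32/EI
  span BC: point load 136 at a = 1.9: Pab(L + b)/(6LEI) = 589.2/EI
  relative rotation θ_0 = (38.32 + 589.2)/EI = 627.5/EI
A unit hogging moment at B produces rotation L₁/(3EI) + L₂/(3EI) = 6/EI.
Compatibility: M_B·(L₁+L₂)/(3EI) = θ_0, giving M_B = 104.6 kip·ft (hogging).
Span BC, ΣM about C: R_B^{BC}·9.5 = 1034 + 104.6, so R_B^{BC} = 119.8 kip and R_C = 136 − 119.8 = 16.19 kip.

R_C = 16.19 kip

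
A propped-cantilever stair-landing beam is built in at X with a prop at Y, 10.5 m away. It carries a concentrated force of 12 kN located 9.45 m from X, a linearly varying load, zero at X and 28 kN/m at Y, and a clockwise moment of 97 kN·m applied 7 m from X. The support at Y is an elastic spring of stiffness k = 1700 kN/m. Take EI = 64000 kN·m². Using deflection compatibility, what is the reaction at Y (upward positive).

Remove the prop at Y; the released (primary) structure is a cantilever built in at X.
Free-end deflection of the primary structure under the applied loading (downward +):
  point load 12 at a = 9.45: Pa²(3L − a)/(6EI) = 3938/EI
  triangular load, peak 28 at the free end: 11w₀L⁴/(120EI) = 31198/EI
  clockwise couple 97 at a = 7: M₀a(2L − a)/(2EI) = 4753/EI
  δ_0 = 39889/EI
Flexibility coefficient — unit upward force at Y: δ_{YY} = L³/(3EI) = 385.9/EI.
With EI = 64000 kN·m²: δ_0 = 0.62327 m and δ_{YY} = 0.006029 m/kN.
Compatibility — the spring shortens by R_Y/k under the reaction it provides: δ_0 − R_Y·δ_{YY} = R_Y/k. With 1/k = 0.000588 m/kN, R_Y = δ_0 / (δ_{YY} + 1/k) = 0.62327 / (0.006029 + 0.000588) = 94.18 kN.

R_Y = 94.18 kN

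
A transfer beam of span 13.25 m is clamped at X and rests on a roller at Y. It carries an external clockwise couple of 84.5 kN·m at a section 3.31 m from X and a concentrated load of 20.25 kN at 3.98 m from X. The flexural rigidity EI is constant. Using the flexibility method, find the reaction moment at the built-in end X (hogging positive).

Release the roller at Y. Primary structure: cantilever fixed at X.
Deflection at Y on the released cantilever, summing each load's contribution:
  clockwise couple 84.5 at a = 3.31: M₀a(2L − a)/(2EI) = 3243/EI
  point load 20.25 at a = 3.98: Pa²(3L − a)/(6EI) = 1912/EI
  δ_0 = 5155/EI
Tip deflection under a unit load at Y: L³/(3EI) = 775.4/EI.
Compatibility at Y: δ_0 − R_Y·δ_{YY} = 0, so R_Y = 5155/775.4 = 6.649 kN.
Moment equilibrium about X: M_X = Σ(load moments about X) − R_Y·L = 165.1 − 6.649×13.25 = 77 kN·m.

M_X = 77 kN·m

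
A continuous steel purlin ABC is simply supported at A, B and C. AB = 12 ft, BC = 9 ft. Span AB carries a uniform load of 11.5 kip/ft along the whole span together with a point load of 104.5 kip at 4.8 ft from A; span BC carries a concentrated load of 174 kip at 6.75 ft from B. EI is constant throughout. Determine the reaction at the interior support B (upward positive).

R_B = 216 kip

Release continuity at B by inserting a hinge; the redundant is the internal moment M_B. The primary structure is two simply-supported spans AB and BC.
Rotations at B on the released spans (each span's end-slope, ×1/EI):
  span AB: UDL 11.5: wL³/(24EI) = 828/EI
  span AB: point load 104.5 at a = 4.8: Pab(L + a)/(6LEI) = 842.7/EI
  span BC: point load 174 at a = 6.75: Pab(L + b)/(6LEI) = 550.5/EI
  relative rotation θ_0 = (1671 + 550.5)/EI = 2221/EI
A unit hogging moment at B produces rotation L₁/(3EI) + L₂/(3EI) = 7/EI.
Compatibility: M_B·(L₁+L₂)/(3EI) = θ_0, giving M_B = 317.3 kip·ft (hogging).
Span AB, ΣM about A with M_B applied at B: R_B^{AB}·12 = 1330 + 317.3, so R_B^{AB} = 137.2 kip and R_A = 242.5 − 137.2 = 105.3 kip.
Span BC, ΣM about C: R_B^{BC}·9 = 391.5 + 317.3, so R_B^{BC} = 78.76 kip and R_C = 174 − 78.76 = 95.24 kip.
R_B = 137.2 + 78.76 = 216 kip.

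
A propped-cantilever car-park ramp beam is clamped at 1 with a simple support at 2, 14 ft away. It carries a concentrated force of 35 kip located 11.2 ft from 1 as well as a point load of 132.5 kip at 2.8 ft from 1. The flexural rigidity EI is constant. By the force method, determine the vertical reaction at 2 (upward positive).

R_2 = 32.06 kip

Remove the prop at 2; the released (primary) structure is a cantilever built in at 1.
Free-end deflection of the primary structure under the applied loading (downward +):
  point load 35 at a = 11.2: Pa²(3L − a)/(6EI) = 22537/EI
  point load 132.5 at a = 2.8: Pa²(3L − a)/(6EI) = 6787/EI
  δ_0 = 29324/EI
Flexibility coefficient — unit upward force at 2: δ_{22} = L³/(3EI) = 914.7/EI.
Compatibility at 2: δ_0 − R_2·δ_{22} = 0, so R_2 = 29324/914.7 = 32.06 kip.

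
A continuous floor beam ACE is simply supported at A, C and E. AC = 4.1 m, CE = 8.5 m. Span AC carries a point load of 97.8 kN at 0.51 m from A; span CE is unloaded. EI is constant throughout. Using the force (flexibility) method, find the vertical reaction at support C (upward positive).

Release continuity at C by inserting a hinge; the redundant is the internal moment M_C. The primary structure is two simply-supported spans AC and CE.
Rotations at C on the released spans (each span's end-slope, ×1/EI):
  span AC: point load 97.8 at a = 0.51: Pab(L + a)/(6LEI) = 33.56/EI
  relative rotation θ_0 = (33.56 + 0)/EI = 33.56/EI
A unit hogging moment at C produces rotation L₁/(3EI) + L₂/(3EI) = 4.2/EI.
Compatibility: M_C·(L₁+L₂)/(3EI) = θ_0, giving M_C = 7.99 kN·m (hogging).
Span AC, ΣM about A with M_C applied at C: R_C^{AC}·4.1 = 49.88 + 7.99, so R_C^{AC} = 14.11 kN and R_A = 97.8 − 14.11 = 83.69 kN.
Span CE, ΣM about E: R_C^{CE}·8.5 = 0 + 7.99, so R_C^{CE} = 0.9399 kN and R_E = 0 − 0.9399 = -0.9399 kN.
R_C = 14.11 + 0.9399 = 15.05 kN.

R_C = 15.05 kN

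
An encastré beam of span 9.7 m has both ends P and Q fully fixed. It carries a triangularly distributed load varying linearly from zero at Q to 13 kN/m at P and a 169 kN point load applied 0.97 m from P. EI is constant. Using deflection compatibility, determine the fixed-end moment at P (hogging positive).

M_P = 193.9 kN·m

Take the two fixed-end moments M_P, M_Q as redundants; the released structure is the simple span PQ.
On the primary (simply-supported) span, the end slopes from the loading are:
  at P: triangular load, peak 13: w₀L³/(45EI) = 263.7/EI
  at Q: triangular load, peak 13: 7w₀L³/(360EI) = 230.7/EI
  at P: point load 169 at a = 0.97: Pab(L + b)/(6LEI) = 453.2/EI
  at Q: point load 169 at a = 0.97: Pab(L + a)/(6LEI) = 262.4/EI
  θ_P0 = 716.8/EI,  θ_Q0 = 493.1/EI
Flexibility coefficients: a unit moment at one end gives L/(3EI) there and L/(6EI) at the far end, so f₁₁ = f₂₂ = 3.233/EI and f₁₂ = f₂₁ = 1.617/EI.
Compatibility — zero rotation at each built-in end:
  3.233 M_P + 1.617 M_Q = 716.8
  1.617 M_P + 3.233 M_Q = 493.1
Solving the pair gives M_P = 193.9 kN·m and M_Q = 55.53 kN·m (hogging).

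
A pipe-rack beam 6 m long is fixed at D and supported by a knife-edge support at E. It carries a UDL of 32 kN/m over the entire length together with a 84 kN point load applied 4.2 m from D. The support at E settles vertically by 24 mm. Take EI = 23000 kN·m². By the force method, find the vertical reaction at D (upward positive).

R_D = 164.3 kN

Take the reaction at E as the redundant and release it; the primary structure is a cantilever fixed at D.
Free-end deflection of the primary structure under the applied loading (downward +):
  UDL 32: wL⁴/(8EI) = 5184/EI
  point load 84 at a = 4.2: Pa²(3L − a)/(6EI) = 3408/EI
  δ_0 = 8592/EI
Flexibility coefficient — unit upward force at E: δ_{EE} = L³/(3EI) = 72/EI.
With EI = 23000 kN·m²: δ_0 = 0.37357 m and δ_{EE} = 0.00313 m/kN.
Compatibility — the beam at E must follow the support down by 0.024 m: δ_0 − R_E·δ_{EE} = 0.024, so R_E = (0.37357 − 0.024)/0.00313 = 111.7 kN.
Vertical equilibrium: R_D = ΣP − R_E = 276 − 111.7 = 164.3 kN.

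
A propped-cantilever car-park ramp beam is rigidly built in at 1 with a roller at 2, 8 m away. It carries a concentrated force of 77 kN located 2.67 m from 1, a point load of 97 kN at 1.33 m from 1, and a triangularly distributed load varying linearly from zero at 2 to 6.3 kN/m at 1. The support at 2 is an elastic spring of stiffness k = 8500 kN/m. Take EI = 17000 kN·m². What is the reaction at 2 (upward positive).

Take the reaction at 2 as the redundant and release it; the primary structure is a cantilever fixed at 1.
Deflection at 2 on the released cantilever, summing each load's contribution:
  point load 77 at a = 2.67: Pa²(3L − a)/(6EI) = 1951/EI
  point load 97 at a = 1.33: Pa²(3L − a)/(6EI) = 648.3/EI
  triangular load, peak 6.3 at the fixed end: w₀L⁴/(30EI) = 860.2/EI
  δ_0 = 3460/EI
Flexibility coefficient — unit upward force at 2: δ_{22} = L³/(3EI) = 170.7/EI.
With EI = 17000 kN·m²: δ_0 = 0.20352 m and δ_{22} = 0.010039 m/kN.
Compatibility — the spring shortens by R_2/k under the reaction it provides: δ_0 − R_2·δ_{22} = R_2/k. With 1/k = 0.000118 m/kN, R_2 = δ_0 / (δ_{22} + 1/k) = 0.20352 / (0.010039 + 0.000118) = 20.04 kN.

R_2 = 20.04 kN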